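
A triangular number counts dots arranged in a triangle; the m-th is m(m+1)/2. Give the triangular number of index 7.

7·8/2 = 56/2 = 28.

28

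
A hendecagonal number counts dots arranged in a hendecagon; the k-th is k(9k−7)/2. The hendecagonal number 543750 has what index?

Set n(9n−7)/2 = 543750, giving 9n² − 7n − 1087500 = 0.
The discriminant is 49 + 72·543750 = 39150049, and √39150049 = 6257.
So n = (7 + 6257) / 18 = 6264/18 = 348.
Check: 348·(9·348 − 7)/2 = 543750. ✓

348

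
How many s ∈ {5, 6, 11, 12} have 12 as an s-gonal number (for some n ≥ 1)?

s = 5: P(5, 3) = 12. ✓
s = 6: P(6, 2) = 6 and P(6, 3) = 15; 12 is not s-gonal.
s = 11: P(11, 2) = 11 and P(11, 3) = 30; 12 is not s-gonal.
s = 12: P(12, 2) = 12. ✓
Hits: s ∈ {5, 12} → 2.

2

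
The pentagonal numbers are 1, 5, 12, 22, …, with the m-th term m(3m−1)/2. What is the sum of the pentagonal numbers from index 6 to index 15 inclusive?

Σ i(3i−1)/2 = (3Σi² − Σi) / 2 over i = 6..15.
Σi = 120 − 15 = 105 and Σi² = 1240 − 55 = 1185.
(3·1185 − 1·105) / 2 = 3450/2 = 1725.

1725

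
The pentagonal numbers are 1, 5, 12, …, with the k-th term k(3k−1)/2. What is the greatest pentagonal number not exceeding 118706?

118301

Solve n(3n−1)/2 ≤ 118706 for integer n.
n = 281 gives 118301 ≤ 118706, while n = 282 gives 119145 > 118706; so the answer is 118301.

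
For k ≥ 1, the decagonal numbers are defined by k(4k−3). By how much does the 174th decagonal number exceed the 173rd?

1385

Consecutive decagonal numbers differ by 8n − 7: here 8·174 − 7 = 1385.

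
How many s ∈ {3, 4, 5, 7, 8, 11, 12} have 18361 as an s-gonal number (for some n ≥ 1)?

s = 3: P(3, 191) = 18336 and P(3, 192) = 18528; 18361 is not s-gonal.
s = 4: P(4, 135) = 18225 and P(4, 136) = 18496; 18361 is not s-gonal.
s = 5: P(5, 110) = 18095 and P(5, 111) = 18426; 18361 is not s-gonal.
s = 7: P(7, 86) = 18361. ✓
s = 8: P(8, 78) = 18096 and P(8, 79) = 18565; 18361 is not s-gonal.
s = 11: P(11, 64) = 18208 and P(11, 65) = 18785; 18361 is not s-gonal.
s = 12: P(12, 61) = 18361. ✓
Hits: s ∈ {7, 12} → 2.

2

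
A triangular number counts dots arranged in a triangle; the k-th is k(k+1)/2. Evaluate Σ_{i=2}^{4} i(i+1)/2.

19

Σ i(i+1)/2 = (Σi² + Σi) / 2 over i = 2..4.
Σi = 10 − 1 = 9 and Σi² = 30 − 1 = 29.
(1·29 + 1·9) / 2 = 38/2 = 19.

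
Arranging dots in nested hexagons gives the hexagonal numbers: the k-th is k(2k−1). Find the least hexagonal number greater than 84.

Solve n(2n−1) > 84 for integer n.
The largest n with value ≤ 84 is 6 (since 66 ≤ 84 < 91), so the first above is n = 7, value 91.

91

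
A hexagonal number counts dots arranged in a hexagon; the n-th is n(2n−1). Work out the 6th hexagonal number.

The 6th hexagonal number is n(2n−1) with n = 6.
6·(2·6 − 1) = 6·11 = 66.

66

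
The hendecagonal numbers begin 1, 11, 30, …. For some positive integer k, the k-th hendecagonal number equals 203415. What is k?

Set n(9n−7)/2 = 203415, giving 9n² − 7n − 406830 = 0.
The discriminant is 49 + 72·203415 = 14645929, and √14645929 = 3827.
So n = (7 + 3827) / 18 = 3834/18 = 213.
Check: 213·(9·213 − 7)/2 = 203415. ✓

213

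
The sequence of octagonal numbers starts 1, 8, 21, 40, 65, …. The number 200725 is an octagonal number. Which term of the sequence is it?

Set n(3n−2) = 200725, giving 3n² − 2n − 200725 = 0.
So n = (2 + 1552) / 6 = 1554/6 = 259.

259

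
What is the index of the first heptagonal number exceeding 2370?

32

Solve n(5n−3)/2 > 2370 for integer n.
The largest n with value ≤ 2370 is 31 (since 2356 ≤ 2370 < 2512), so the first above is n = 32, value 2512.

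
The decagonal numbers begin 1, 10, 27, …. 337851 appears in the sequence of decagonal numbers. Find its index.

291

Set n(4n−3) = 337851, giving 4n² − 3n − 337851 = 0.
The discriminant is 9 + 16·337851 = 5405625, and √5405625 = 2325.
So n = (3 + 2325) / 8 = 2328/8 = 291.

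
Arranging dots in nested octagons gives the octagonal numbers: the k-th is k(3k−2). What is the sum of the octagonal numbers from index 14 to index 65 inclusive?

Σ i(3i−2) = 3Σi² − 2Σi over i = 14..65.
Σi = 2145 − 91 = 2054 and Σi² = 93665 − 819 = 92846.
3·92846 − 2·2054 = 274430.

274430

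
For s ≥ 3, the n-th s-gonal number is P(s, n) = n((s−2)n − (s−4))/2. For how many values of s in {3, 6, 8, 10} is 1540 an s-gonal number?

3

s = 3: P(3, 55) = 1540. ✓
s = 6: P(6, 28) = 1540. ✓
s = 8: P(8, 22) = 1408 and P(8, 23) = 1541; 1540 is not s-gonal.
s = 10: P(10, 20) = 1540. ✓
Hits: s ∈ {3, 6, 10} → 3.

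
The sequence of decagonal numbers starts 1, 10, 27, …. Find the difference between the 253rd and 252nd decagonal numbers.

Consecutive decagonal numbers differ by 8n − 7: here 8·253 − 7 = 2017.

2017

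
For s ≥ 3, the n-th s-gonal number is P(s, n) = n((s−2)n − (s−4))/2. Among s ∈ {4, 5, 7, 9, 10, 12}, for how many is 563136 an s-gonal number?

1

s = 4: P(4, 750) = 562500 and P(4, 751) = 564001; 563136 is not s-gonal.
s = 5: P(5, 612) = 561510 and P(5, 613) = 563347; 563136 is not s-gonal.
s = 7: P(7, 474) = 560979 and P(7, 475) = 563350; 563136 is not s-gonal.
s = 9: P(9, 401) = 561801 and P(9, 402) = 564609; 563136 is not s-gonal.
s = 10: P(10, 375) = 561375 and P(10, 376) = 564376; 563136 is not s-gonal.
s = 12: P(12, 336) = 563136. ✓
Hits: s ∈ {12} → 1.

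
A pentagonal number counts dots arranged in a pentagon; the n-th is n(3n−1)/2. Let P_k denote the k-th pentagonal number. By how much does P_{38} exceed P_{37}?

112

Consecutive pentagonal numbers differ by 3n − 2: here 3·38 − 2 = 112.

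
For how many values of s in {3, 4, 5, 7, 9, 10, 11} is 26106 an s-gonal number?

s = 3: P(3, 228) = 26106. ✓
s = 4: P(4, 161) = 25921 and P(4, 162) = 26244; 26106 is not s-gonal.
s = 5: P(5, 132) = 26070 and P(5, 133) = 26467; 26106 is not s-gonal.
s = 7: P(7, 102) = 25857 and P(7, 103) = 26368; 26106 is not s-gonal.
s = 9: P(9, 86) = 25671 and P(9, 87) = 26274; 26106 is not s-gonal.
s = 10: P(10, 81) = 26001 and P(10, 82) = 26650; 26106 is not s-gonal.
s = 11: P(11, 76) = 25726 and P(11, 77) = 26411; 26106 is not s-gonal.
Hits: s ∈ {3} → 1.

1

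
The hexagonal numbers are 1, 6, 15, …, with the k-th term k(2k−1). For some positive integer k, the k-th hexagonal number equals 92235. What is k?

Set n(2n−1) = 92235, giving 2n² − n − 92235 = 0.
The discriminant is 1 + 8·92235 = 737881, and √737881 = 859.
So n = (1 + 859) / 4 = 860/4 = 215.

215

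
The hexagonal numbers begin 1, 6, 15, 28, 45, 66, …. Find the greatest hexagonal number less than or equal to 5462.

Solve n(2n−1) ≤ 5462 for integer n.
n = 52 gives 5356 ≤ 5462, while n = 53 gives 5565 > 5462; so the answer is 5356.

5356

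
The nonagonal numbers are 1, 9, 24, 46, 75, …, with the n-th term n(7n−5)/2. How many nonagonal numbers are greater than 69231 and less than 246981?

124

The n-th nonagonal number is n(7n−5)/2.
Smallest index with value > 69231: n = 142 (giving 70219).
Largest index with value < 246981: n = 265 (giving 245125).
Indices 142 through 265: 124 terms.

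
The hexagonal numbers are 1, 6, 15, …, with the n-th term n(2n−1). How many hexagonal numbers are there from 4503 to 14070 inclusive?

The n-th hexagonal number is n(2n−1).
Smallest index with value ≥ 4503: n = 48 (giving 4560).
Largest index with value ≤ 14070: n = 84 (giving 14028).
Indices 48 through 84: 37 terms.

37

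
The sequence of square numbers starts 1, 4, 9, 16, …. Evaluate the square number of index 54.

The 54th square number is n² with n = 54.
54² = 2916.

2916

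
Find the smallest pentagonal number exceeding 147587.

Solve n(3n−1)/2 > 147587 for integer n.
The largest n with value ≤ 147587 is 313 (since 146797 ≤ 147587 < 147737), so the first above is n = 314, value 147737.

147737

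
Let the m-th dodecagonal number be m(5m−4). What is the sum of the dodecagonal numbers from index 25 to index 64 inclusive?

415580

Σ i(5i−4) = 5Σi² − 4Σi over i = 25..64.
Σi = 2080 − 300 = 1780 and Σi² = 89440 − 4900 = 84540.
5·84540 − 4·1780 = 415580.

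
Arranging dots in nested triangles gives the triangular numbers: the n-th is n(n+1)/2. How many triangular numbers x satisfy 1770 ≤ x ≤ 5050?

42

The n-th triangular number is n(n+1)/2.
Smallest index with value ≥ 1770: n = 59 (giving 1770).
Largest index with value ≤ 5050: n = 100 (giving 5050).
Indices 59 through 100: 42 terms.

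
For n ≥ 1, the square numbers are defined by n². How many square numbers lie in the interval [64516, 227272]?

The n-th square number is n².
Smallest index with value ≥ 64516: n = 254 (giving 64516).
Largest index with value ≤ 227272: n = 476 (giving 226576).
Indices 254 through 476: 223 terms.

223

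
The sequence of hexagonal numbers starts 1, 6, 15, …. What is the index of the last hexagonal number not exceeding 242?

Solve n(2n−1) ≤ 242 for integer n.
n = 11 gives 231 ≤ 242, while n = 12 gives 276 > 242; so the answer is index 11.

11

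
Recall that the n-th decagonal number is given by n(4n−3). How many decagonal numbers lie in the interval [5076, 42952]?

69

The n-th decagonal number is n(4n−3).
Smallest index with value ≥ 5076: n = 36 (giving 5076).
Largest index with value ≤ 42952: n = 104 (giving 42952).
Indices 36 through 104: 69 terms.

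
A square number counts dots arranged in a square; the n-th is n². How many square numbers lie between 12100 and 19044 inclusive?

The n-th square number is n².
Smallest index with value ≥ 12100: n = 110 (giving 12100).
Largest index with value ≤ 19044: n = 138 (giving 19044).
Indices 110 through 138: 29 terms.

29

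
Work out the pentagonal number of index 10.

145

The 10th pentagonal number is n(3n−1)/2 with n = 10.
10·(3·10 − 1)/2 = 10·29/2 = 145.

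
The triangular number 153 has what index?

17

Set n(n+1)/2 = 153, giving n² + n − 306 = 0.
The discriminant is 1 + 8·153 = 1225, and √1225 = 35.
So n = (-1 + 35) / 2 = 34/2 = 17.
Check: 17·18/2 = 153. ✓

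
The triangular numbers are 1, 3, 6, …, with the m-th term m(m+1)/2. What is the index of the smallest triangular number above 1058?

Solve n(n+1)/2 > 1058 for integer n.
The largest n with value ≤ 1058 is 45 (since 1035 ≤ 1058 < 1081), so the first above is n = 46, value 1081.

46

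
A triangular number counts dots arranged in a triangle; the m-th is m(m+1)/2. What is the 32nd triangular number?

528

The 32nd triangular number is n(n+1)/2 with n = 32.
32·33/2 = 1056/2 = 528.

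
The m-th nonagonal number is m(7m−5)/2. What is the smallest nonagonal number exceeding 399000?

Solve n(7n−5)/2 > 399000 for integer n.
The largest n with value ≤ 399000 is 337 (since 396649 ≤ 399000 < 399009), so the first above is n = 338, value 399009.

399009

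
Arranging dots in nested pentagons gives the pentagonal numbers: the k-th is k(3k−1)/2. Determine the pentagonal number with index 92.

12650

92·(3·92 − 1)/2 = 92·275/2 = 12650.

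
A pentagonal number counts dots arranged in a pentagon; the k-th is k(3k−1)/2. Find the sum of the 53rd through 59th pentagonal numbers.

32774

Σ i(3i−1)/2 = (3Σi² − Σi) / 2 over i = 53..59.
Σi = 1770 − 1378 = 392 and Σi² = 70210 − 48230 = 21980.
(3·21980 − 1·392) / 2 = 65548/2 = 32774.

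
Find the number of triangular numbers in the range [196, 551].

13

The n-th triangular number is n(n+1)/2.
Smallest index with value ≥ 196: n = 20 (giving 210).
Largest index with value ≤ 551: n = 32 (giving 528).
Indices 20 through 32: 13 terms.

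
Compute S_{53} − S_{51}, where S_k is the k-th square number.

208

53² = 2809 and 51² = 2601.
Difference: 2809 − 2601 = 208.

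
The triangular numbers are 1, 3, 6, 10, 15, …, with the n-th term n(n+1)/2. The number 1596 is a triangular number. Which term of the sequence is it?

Set n(n+1)/2 = 1596, giving n² + n − 3192 = 0.
The discriminant is 1 + 8·1596 = 12769, and √12769 = 113.
So n = (-1 + 113) / 2 = 112/2 = 56.
Check: 56·57/2 = 1596. ✓

56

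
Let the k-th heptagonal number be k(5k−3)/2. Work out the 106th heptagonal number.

27931

The 106th heptagonal number is n(5n−3)/2 with n = 106.
106·(5·106 − 3)/2 = 106·527/2 = 27931.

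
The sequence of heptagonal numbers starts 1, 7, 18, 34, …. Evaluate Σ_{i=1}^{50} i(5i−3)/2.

105400

Σ i(5i−3)/2 = (5Σi² − 3Σi) / 2 over i = 1..50.
Σi = 1275 and Σi² = 42925.
(5·42925 − 3·1275) / 2 = 210800/2 = 105400.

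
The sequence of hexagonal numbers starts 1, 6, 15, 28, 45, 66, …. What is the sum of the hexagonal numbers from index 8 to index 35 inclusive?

Σ i(2i−1) = 2Σi² − Σi over i = 8..35.
Σi = 630 − 28 = 602 and Σi² = 14910 − 140 = 14770.
2·14770 − 1·602 = 28938.

28938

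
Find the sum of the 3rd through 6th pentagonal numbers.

120

Σ i(3i−1)/2 = (3Σi² − Σi) / 2 over i = 3..6.
Σi = 21 − 3 = 18 and Σi² = 91 − 5 = 86.
(3·86 − 1·18) / 2 = 240/2 = 120.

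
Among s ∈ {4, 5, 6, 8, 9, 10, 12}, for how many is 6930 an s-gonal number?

s = 4: P(4, 83) = 6889 and P(4, 84) = 7056; 6930 is not s-gonal.
s = 5: P(5, 68) = 6902 and P(5, 69) = 7107; 6930 is not s-gonal.
s = 6: P(6, 59) = 6903 and P(6, 60) = 7140; 6930 is not s-gonal.
s = 8: P(8, 48) = 6816 and P(8, 49) = 7105; 6930 is not s-gonal.
s = 9: P(9, 44) = 6666 and P(9, 45) = 6975; 6930 is not s-gonal.
s = 10: P(10, 42) = 6930. ✓
s = 12: P(12, 37) = 6697 and P(12, 38) = 7068; 6930 is not s-gonal.
Hits: s ∈ {10} → 1.

1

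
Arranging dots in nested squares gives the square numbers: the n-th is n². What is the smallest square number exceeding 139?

Solve n² > 139 for integer n.
The largest n with value ≤ 139 is 11 (since 121 ≤ 139 < 144), so the first above is n = 12, value 144.

144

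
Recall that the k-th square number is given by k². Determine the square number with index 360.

129600

360² = 129600.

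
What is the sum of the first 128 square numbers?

707264

Σ_{i=1}^{128} i² = 128·129·257/6 = 707264.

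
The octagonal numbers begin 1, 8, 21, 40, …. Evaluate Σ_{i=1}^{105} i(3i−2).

Σ i(3i−2) = 3Σi² − 2Σi over i = 1..105.
Σi = 5565 and Σi² = 391405.
3·391405 − 2·5565 = 1163085.

1163085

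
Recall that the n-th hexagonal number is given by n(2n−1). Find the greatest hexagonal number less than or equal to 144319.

143380

Solve n(2n−1) ≤ 144319 for integer n.
n = 268 gives 143380 ≤ 144319, while n = 269 gives 144453 > 144319; so the answer is 143380.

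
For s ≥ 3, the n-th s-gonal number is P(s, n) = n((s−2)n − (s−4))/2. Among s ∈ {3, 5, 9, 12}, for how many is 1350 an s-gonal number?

1

s = 3: P(3, 51) = 1326 and P(3, 52) = 1378; 1350 is not s-gonal.
s = 5: P(5, 30) = 1335 and P(5, 31) = 1426; 1350 is not s-gonal.
s = 9: P(9, 20) = 1350. ✓
s = 12: P(12, 16) = 1216 and P(12, 17) = 1377; 1350 is not s-gonal.
Hits: s ∈ {9} → 1.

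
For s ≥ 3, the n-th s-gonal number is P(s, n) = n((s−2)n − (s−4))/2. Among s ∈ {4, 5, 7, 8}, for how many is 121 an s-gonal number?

1

s = 4: P(4, 11) = 121. ✓
s = 5: P(5, 9) = 117 and P(5, 10) = 145; 121 is not s-gonal.
s = 7: P(7, 7) = 112 and P(7, 8) = 148; 121 is not s-gonal.
s = 8: P(8, 6) = 96 and P(8, 7) = 133; 121 is not s-gonal.
Hits: s ∈ {4} → 1.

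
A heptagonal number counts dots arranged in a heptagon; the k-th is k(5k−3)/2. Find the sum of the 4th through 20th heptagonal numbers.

6834

Σ i(5i−3)/2 = (5Σi² − 3Σi) / 2 over i = 4..20.
Σi = 210 − 6 = 204 and Σi² = 2870 − 14 = 2856.
(5·2856 − 3·204) / 2 = 13668/2 = 6834.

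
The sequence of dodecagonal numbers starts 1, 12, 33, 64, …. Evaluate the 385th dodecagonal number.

The 385th dodecagonal number is n(5n−4) with n = 385.
385·(5·385 − 4) = 385·1921 = 739585.

739585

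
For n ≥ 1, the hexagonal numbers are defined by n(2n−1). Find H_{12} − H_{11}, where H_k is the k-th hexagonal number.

45

Consecutive hexagonal numbers differ by 4n − 3: here 4·12 − 3 = 45.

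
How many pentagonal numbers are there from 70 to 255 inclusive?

The n-th pentagonal number is n(3n−1)/2.
Smallest index with value ≥ 70: n = 7 (giving 70).
Largest index with value ≤ 255: n = 13 (giving 247).
Indices 7 through 13: 7 terms.

7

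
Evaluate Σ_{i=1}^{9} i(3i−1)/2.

Σ i(3i−1)/2 = (3Σi² − Σi) / 2 over i = 1..9.
Σi = 45 and Σi² = 285.
(3·285 − 1·45) / 2 = 810/2 = 405.

405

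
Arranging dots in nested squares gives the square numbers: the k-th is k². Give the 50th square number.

The 50th square number is n² with n = 50.
50² = 2500.

2500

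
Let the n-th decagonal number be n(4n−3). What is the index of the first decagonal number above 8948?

48

Solve n(4n−3) > 8948 for integer n.
The largest n with value ≤ 8948 is 47 (since 8695 ≤ 8948 < 9072), so the first above is n = 48, value 9072.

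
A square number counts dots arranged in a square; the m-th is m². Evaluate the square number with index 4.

The 4th square number is n² with n = 4.
4² = 16.

16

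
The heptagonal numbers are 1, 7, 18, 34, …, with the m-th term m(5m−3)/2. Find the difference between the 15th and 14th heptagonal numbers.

Consecutive heptagonal numbers differ by 5n − 4: here 5·15 − 4 = 71.

71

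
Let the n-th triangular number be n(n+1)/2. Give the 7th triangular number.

The 7th triangular number is n(n+1)/2 with n = 7.
7·8/2 = 56/2 = 28.

28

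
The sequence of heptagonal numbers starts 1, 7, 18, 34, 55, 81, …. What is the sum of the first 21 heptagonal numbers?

7931

Σ i(5i−3)/2 = (5Σi² − 3Σi) / 2 over i = 1..21.
Σi = 231 and Σi² = 3311.
(5·3311 − 3·231) / 2 = 15862/2 = 7931.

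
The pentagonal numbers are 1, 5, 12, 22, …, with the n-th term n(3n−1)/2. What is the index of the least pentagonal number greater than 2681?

Solve n(3n−1)/2 > 2681 for integer n.
The largest n with value ≤ 2681 is 42 (since 2625 ≤ 2681 < 2752), so the first above is n = 43, value 2752.

43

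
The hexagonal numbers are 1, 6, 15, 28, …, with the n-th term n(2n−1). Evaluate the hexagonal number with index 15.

435

15·(2·15 − 1) = 15·29 = 435.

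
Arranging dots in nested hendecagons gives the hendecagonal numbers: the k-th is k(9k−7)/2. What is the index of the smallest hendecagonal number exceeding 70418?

126

Solve n(9n−7)/2 > 70418 for integer n.
The largest n with value ≤ 70418 is 125 (since 69875 ≤ 70418 < 71001), so the first above is n = 126, value 71001.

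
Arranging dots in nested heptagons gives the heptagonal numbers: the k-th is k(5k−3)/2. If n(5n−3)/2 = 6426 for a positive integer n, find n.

Set n(5n−3)/2 = 6426, giving 5n² − 3n − 12852 = 0.
The discriminant is 9 + 40·6426 = 257049, and √257049 = 507.
So n = (3 + 507) / 10 = 510/10 = 51.

51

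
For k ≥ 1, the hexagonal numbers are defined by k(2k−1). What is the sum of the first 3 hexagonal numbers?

22

Σ i(2i−1) = 2Σi² − Σi over i = 1..3.
Σi = 6 and Σi² = 14.
2·14 − 1·6 = 22.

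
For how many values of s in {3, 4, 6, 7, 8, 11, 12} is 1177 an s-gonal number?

1

s = 3: P(3, 48) = 1176 and P(3, 49) = 1225; 1177 is not s-gonal.
s = 4: P(4, 34) = 1156 and P(4, 35) = 1225; 1177 is not s-gonal.
s = 6: P(6, 24) = 1128 and P(6, 25) = 1225; 1177 is not s-gonal.
s = 7: P(7, 22) = 1177. ✓
s = 8: P(8, 20) = 1160 and P(8, 21) = 1281; 1177 is not s-gonal.
s = 11: P(11, 16) = 1096 and P(11, 17) = 1241; 1177 is not s-gonal.
s = 12: P(12, 15) = 1065 and P(12, 16) = 1216; 1177 is not s-gonal.
Hits: s ∈ {7} → 1.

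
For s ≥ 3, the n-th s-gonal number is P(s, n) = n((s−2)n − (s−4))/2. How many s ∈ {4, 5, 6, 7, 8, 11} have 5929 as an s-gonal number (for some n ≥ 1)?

s = 4: P(4, 77) = 5929. ✓
s = 5: P(5, 63) = 5922 and P(5, 64) = 6112; 5929 is not s-gonal.
s = 6: P(6, 54) = 5778 and P(6, 55) = 5995; 5929 is not s-gonal.
s = 7: P(7, 49) = 5929. ✓
s = 8: P(8, 44) = 5720 and P(8, 45) = 5985; 5929 is not s-gonal.
s = 11: P(11, 36) = 5706 and P(11, 37) = 6031; 5929 is not s-gonal.
Hits: s ∈ {4, 7} → 2.

2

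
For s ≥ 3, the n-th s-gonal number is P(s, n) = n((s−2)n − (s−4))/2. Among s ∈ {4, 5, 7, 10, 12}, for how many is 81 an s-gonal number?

s = 4: P(4, 9) = 81. ✓
s = 5: P(5, 7) = 70 and P(5, 8) = 92; 81 is not s-gonal.
s = 7: P(7, 6) = 81. ✓
s = 10: P(10, 4) = 52 and P(10, 5) = 85; 81 is not s-gonal.
s = 12: P(12, 4) = 64 and P(12, 5) = 105; 81 is not s-gonal.
Hits: s ∈ {4, 7} → 2.

2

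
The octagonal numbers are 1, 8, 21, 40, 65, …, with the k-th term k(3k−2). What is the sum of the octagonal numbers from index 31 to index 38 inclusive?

Σ i(3i−2) = 3Σi² − 2Σi over i = 31..38.
Σi = 741 − 465 = 276 and Σi² = 19019 − 9455 = 9564.
3·9564 − 2·276 = 28140.

28140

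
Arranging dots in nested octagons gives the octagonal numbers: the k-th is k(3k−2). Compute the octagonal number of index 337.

The 337th octagonal number is n(3n−2) with n = 337.
337·(3·337 − 2) = 337·1009 = 340033.

340033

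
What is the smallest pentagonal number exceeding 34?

Solve n(3n−1)/2 > 34 for integer n.
The largest n with value ≤ 34 is 4 (since 22 ≤ 34 < 35), so the first above is n = 5, value 35.

35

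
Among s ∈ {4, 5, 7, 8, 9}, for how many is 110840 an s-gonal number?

s = 4: P(4, 332) = 110224 and P(4, 333) = 110889; 110840 is not s-gonal.
s = 5: P(5, 272) = 110840. ✓
s = 7: P(7, 210) = 109935 and P(7, 211) = 110986; 110840 is not s-gonal.
s = 8: P(8, 192) = 110208 and P(8, 193) = 111361; 110840 is not s-gonal.
s = 9: P(9, 178) = 110449 and P(9, 179) = 111696; 110840 is not s-gonal.
Hits: s ∈ {5} → 1.

1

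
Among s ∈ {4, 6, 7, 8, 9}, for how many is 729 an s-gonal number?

1

s = 4: P(4, 27) = 729. ✓
s = 6: P(6, 19) = 703 and P(6, 20) = 780; 729 is not s-gonal.
s = 7: P(7, 17) = 697 and P(7, 18) = 783; 729 is not s-gonal.
s = 8: P(8, 15) = 645 and P(8, 16) = 736; 729 is not s-gonal.
s = 9: P(9, 14) = 651 and P(9, 15) = 750; 729 is not s-gonal.
Hits: s ∈ {4} → 1.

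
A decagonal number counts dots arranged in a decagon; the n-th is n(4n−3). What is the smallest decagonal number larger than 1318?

Solve n(4n−3) > 1318 for integer n.
The largest n with value ≤ 1318 is 18 (since 1242 ≤ 1318 < 1387), so the first above is n = 19, value 1387.

1387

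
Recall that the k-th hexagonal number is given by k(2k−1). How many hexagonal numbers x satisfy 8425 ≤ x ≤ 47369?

The n-th hexagonal number is n(2n−1).
Smallest index with value ≥ 8425: n = 66 (giving 8646).
Largest index with value ≤ 47369: n = 154 (giving 47278).
Indices 66 through 154: 89 terms.

89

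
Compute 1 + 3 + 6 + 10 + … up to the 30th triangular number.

4960

Σ i(i+1)/2 = (Σi² + Σi) / 2 over i = 1..30.
Σi = 465 and Σi² = 9455.
(1·9455 + 1·465) / 2 = 9920/2 = 4960.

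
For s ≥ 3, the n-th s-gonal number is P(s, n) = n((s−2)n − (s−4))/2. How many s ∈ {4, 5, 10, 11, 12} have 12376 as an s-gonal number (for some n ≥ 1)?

2

s = 4: P(4, 111) = 12321 and P(4, 112) = 12544; 12376 is not s-gonal.
s = 5: P(5, 91) = 12376. ✓
s = 10: P(10, 56) = 12376. ✓
s = 11: P(11, 52) = 11986 and P(11, 53) = 12455; 12376 is not s-gonal.
s = 12: P(12, 50) = 12300 and P(12, 51) = 12801; 12376 is not s-gonal.
Hits: s ∈ {5, 10} → 2.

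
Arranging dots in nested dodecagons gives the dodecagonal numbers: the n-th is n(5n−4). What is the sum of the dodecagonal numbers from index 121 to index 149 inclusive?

2637115

Σ i(5i−4) = 5Σi² − 4Σi over i = 121..149.
Σi = 11175 − 7260 = 3915 and Σi² = 1113775 − 583220 = 530555.
5·530555 − 4·3915 = 2637115.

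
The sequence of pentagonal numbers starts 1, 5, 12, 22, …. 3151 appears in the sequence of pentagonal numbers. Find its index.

Set n(3n−1)/2 = 3151, giving 3n² − n − 6302 = 0.
So n = (1 + 275) / 6 = 276/6 = 46.
Check: 46·(3·46 − 1)/2 = 3151. ✓

46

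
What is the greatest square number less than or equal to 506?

484

Solve n² ≤ 506 for integer n.
n = 22 gives 484 ≤ 506, while n = 23 gives 529 > 506; so the answer is 484.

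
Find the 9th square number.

81

9² = 81.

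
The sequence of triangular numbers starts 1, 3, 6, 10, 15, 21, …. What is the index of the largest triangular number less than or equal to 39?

Solve n(n+1)/2 ≤ 39 for integer n.
n = 8 gives 36 ≤ 39, while n = 9 gives 45 > 39; so the answer is index 8.

8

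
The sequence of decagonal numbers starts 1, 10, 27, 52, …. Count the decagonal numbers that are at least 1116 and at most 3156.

11

The n-th decagonal number is n(4n−3).
Smallest index with value ≥ 1116: n = 18 (giving 1242).
Largest index with value ≤ 3156: n = 28 (giving 3052).
Indices 18 through 28: 11 terms.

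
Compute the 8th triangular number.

36

The 8th triangular number is n(n+1)/2 with n = 8.
8·9/2 = 72/2 = 36.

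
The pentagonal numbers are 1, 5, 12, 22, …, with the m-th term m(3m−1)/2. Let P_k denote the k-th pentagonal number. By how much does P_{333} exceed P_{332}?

997

Consecutive pentagonal numbers differ by 3n − 2: here 3·333 − 2 = 997.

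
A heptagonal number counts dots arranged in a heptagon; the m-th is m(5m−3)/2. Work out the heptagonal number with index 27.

1782

The 27th heptagonal number is n(5n−3)/2 with n = 27.
27·(5·27 − 3)/2 = 27·132/2 = 27·66 = 1782.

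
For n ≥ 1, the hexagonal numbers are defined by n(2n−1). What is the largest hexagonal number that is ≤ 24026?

Solve n(2n−1) ≤ 24026 for integer n.
n = 109 gives 23653 ≤ 24026, while n = 110 gives 24090 > 24026; so the answer is 23653.

23653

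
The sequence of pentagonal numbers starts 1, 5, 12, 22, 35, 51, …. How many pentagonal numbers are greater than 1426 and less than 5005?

26

The n-th pentagonal number is n(3n−1)/2.
Smallest index with value > 1426: n = 32 (giving 1520).
Largest index with value < 5005: n = 57 (giving 4845).
Indices 32 through 57: 26 terms.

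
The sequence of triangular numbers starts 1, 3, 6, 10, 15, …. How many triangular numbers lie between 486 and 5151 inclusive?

71

The n-th triangular number is n(n+1)/2.
Smallest index with value ≥ 486: n = 31 (giving 496).
Largest index with value ≤ 5151: n = 101 (giving 5151).
Indices 31 through 101: 71 terms.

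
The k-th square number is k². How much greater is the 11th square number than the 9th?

11² = 121 and 9² = 81.
Difference: 121 − 81 = 40.

40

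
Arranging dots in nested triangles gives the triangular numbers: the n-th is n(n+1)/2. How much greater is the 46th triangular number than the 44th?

46·47/2 = 1081 and 44·45/2 = 990.
Difference: 1081 − 990 = 91.

91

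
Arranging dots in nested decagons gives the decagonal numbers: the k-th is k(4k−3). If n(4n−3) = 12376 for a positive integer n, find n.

Set n(4n−3) = 12376, giving 4n² − 3n − 12376 = 0.
The discriminant is 9 + 16·12376 = 198025, and √198025 = 445.
So n = (3 + 445) / 8 = 448/8 = 56.
Check: 56·(4·56 − 3) = 12376. ✓

56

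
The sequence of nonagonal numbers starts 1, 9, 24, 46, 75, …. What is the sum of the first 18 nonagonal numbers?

Σ i(7i−5)/2 = (7Σi² − 5Σi) / 2 over i = 1..18.
Σi = 171 and Σi² = 2109.
(7·2109 − 5·171) / 2 = 13908/2 = 6954.

6954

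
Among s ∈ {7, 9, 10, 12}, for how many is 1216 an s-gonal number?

s = 7: P(7, 22) = 1177 and P(7, 23) = 1288; 1216 is not s-gonal.
s = 9: P(9, 19) = 1216. ✓
s = 10: P(10, 17) = 1105 and P(10, 18) = 1242; 1216 is not s-gonal.
s = 12: P(12, 16) = 1216. ✓
Hits: s ∈ {9, 12} → 2.

2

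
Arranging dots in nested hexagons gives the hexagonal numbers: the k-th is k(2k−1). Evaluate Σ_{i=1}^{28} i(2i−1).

Σ i(2i−1) = 2Σi² − Σi over i = 1..28.
Σi = 406 and Σi² = 7714.
2·7714 − 1·406 = 15022.

15022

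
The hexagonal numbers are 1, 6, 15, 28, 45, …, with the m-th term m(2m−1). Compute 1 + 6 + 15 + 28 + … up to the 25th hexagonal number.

10725

Σ i(2i−1) = 2Σi² − Σi over i = 1..25.
Σi = 325 and Σi² = 5525.
2·5525 − 1·325 = 10725.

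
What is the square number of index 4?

The 4th square number is n² with n = 4.
4² = 16.

16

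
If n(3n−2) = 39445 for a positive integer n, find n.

Set n(3n−2) = 39445, giving 3n² − 2n − 39445 = 0.
The discriminant is 4 + 12·39445 = 473344, and √473344 = 688.
So n = (2 + 688) / 6 = 690/6 = 115.

115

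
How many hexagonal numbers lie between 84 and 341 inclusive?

7

The n-th hexagonal number is n(2n−1).
Smallest index with value ≥ 84: n = 7 (giving 91).
Largest index with value ≤ 341: n = 13 (giving 325).
Indices 7 through 13: 7 terms.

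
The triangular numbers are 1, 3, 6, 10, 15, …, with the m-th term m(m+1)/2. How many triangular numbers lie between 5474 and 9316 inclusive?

32

The n-th triangular number is n(n+1)/2.
Smallest index with value ≥ 5474: n = 105 (giving 5565).
Largest index with value ≤ 9316: n = 136 (giving 9316).
Indices 105 through 136: 32 terms.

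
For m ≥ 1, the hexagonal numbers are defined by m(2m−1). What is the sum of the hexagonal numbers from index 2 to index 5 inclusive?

Σ i(2i−1) = 2Σi² − Σi over i = 2..5.
Σi = 15 − 1 = 14 and Σi² = 55 − 1 = 54.
2·54 − 1·14 = 94.

94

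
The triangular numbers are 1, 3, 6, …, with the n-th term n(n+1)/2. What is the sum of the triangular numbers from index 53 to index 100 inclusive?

Σ i(i+1)/2 = (Σi² + Σi) / 2 over i = 53..100.
Σi = 5050 − 1378 = 3672 and Σi² = 338350 − 48230 = 290120.
(1·290120 + 1·3672) / 2 = 293792/2 = 146896.

146896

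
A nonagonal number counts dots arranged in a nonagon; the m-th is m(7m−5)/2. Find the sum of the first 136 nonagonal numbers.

Σ i(7i−5)/2 = (7Σi² − 5Σi) / 2 over i = 1..136.
Σi = 9316 and Σi² = 847756.
(7·847756 − 5·9316) / 2 = 5887712/2 = 2943856.

2943856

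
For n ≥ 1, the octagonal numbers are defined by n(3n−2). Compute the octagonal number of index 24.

24·(3·24 − 2) = 24·70 = 1680.

1680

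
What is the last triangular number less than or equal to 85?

78

Solve n(n+1)/2 ≤ 85 for integer n.
n = 12 gives 78 ≤ 85, while n = 13 gives 91 > 85; so the answer is 78.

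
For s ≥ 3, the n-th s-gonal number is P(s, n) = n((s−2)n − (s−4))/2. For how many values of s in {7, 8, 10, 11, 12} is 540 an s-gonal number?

s = 7: P(7, 15) = 540. ✓
s = 8: P(8, 13) = 481 and P(8, 14) = 560; 540 is not s-gonal.
s = 10: P(10, 12) = 540. ✓
s = 11: P(11, 11) = 506 and P(11, 12) = 606; 540 is not s-gonal.
s = 12: P(12, 10) = 460 and P(12, 11) = 561; 540 is not s-gonal.
Hits: s ∈ {7, 10} → 2.

2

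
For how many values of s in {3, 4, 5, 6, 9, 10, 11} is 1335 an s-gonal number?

1

s = 3: P(3, 51) = 1326 and P(3, 52) = 1378; 1335 is not s-gonal.
s = 4: P(4, 36) = 1296 and P(4, 37) = 1369; 1335 is not s-gonal.
s = 5: P(5, 30) = 1335. ✓
s = 6: P(6, 26) = 1326 and P(6, 27) = 1431; 1335 is not s-gonal.
s = 9: P(9, 19) = 1216 and P(9, 20) = 1350; 1335 is not s-gonal.
s = 10: P(10, 18) = 1242 and P(10, 19) = 1387; 1335 is not s-gonal.
s = 11: P(11, 17) = 1241 and P(11, 18) = 1395; 1335 is not s-gonal.
Hits: s ∈ {5} → 1.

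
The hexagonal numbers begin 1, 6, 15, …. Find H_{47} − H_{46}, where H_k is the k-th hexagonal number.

Consecutive hexagonal numbers differ by 4n − 3: here 4·47 − 3 = 185.

185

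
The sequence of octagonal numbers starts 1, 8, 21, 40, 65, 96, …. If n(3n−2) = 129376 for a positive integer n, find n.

208

Set n(3n−2) = 129376, giving 3n² − 2n − 129376 = 0.
So n = (2 + 1246) / 6 = 1248/6 = 208.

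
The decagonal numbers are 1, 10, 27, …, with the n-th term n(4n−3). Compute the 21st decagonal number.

The 21st decagonal number is n(4n−3) with n = 21.
21·(4·21 − 3) = 21·81 = 1701.

1701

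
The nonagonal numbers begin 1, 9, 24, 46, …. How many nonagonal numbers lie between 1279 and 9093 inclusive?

32

The n-th nonagonal number is n(7n−5)/2.
Smallest index with value ≥ 1279: n = 20 (giving 1350).
Largest index with value ≤ 9093: n = 51 (giving 8976).
Indices 20 through 51: 32 terms.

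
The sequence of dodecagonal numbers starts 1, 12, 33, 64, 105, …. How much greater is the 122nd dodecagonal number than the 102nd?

122·(5·122 − 4) = 73932 and 102·(5·102 − 4) = 51612.
Difference: 73932 − 51612 = 22320.

22320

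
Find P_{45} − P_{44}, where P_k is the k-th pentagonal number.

133

Consecutive pentagonal numbers differ by 3n − 2: here 3·45 − 2 = 133.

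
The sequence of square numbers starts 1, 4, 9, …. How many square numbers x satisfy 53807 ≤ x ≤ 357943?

367

The n-th square number is n².
Smallest index with value ≥ 53807: n = 232 (giving 53824).
Largest index with value ≤ 357943: n = 598 (giving 357604).
Indices 232 through 598: 367 terms.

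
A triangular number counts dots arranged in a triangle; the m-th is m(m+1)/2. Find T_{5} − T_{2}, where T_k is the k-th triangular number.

12

5·6/2 = 15 and 2·3/2 = 3.
Difference: 15 − 3 = 12.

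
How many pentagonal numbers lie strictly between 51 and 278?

7

The n-th pentagonal number is n(3n−1)/2.
Smallest index with value > 51: n = 7 (giving 70).
Largest index with value < 278: n = 13 (giving 247).
Indices 7 through 13: 7 terms.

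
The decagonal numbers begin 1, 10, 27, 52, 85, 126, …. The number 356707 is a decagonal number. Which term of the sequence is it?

Set n(4n−3) = 356707, giving 4n² − 3n − 356707 = 0.
The discriminant is 9 + 16·356707 = 5707321, and √5707321 = 2389.
So n = (3 + 2389) / 8 = 2392/8 = 299.
Check: 299·(4·299 − 3) = 356707. ✓

299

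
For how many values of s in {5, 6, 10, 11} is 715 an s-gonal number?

2

s = 5: P(5, 22) = 715. ✓
s = 6: P(6, 19) = 703 and P(6, 20) = 780; 715 is not s-gonal.
s = 10: P(10, 13) = 637 and P(10, 14) = 742; 715 is not s-gonal.
s = 11: P(11, 13) = 715. ✓
Hits: s ∈ {5, 11} → 2.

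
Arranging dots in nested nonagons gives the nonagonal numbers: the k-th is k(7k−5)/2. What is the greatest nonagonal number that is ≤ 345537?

Solve n(7n−5)/2 ≤ 345537 for integer n.
n = 314 gives 344301 ≤ 345537, while n = 315 gives 346500 > 345537; so the answer is 344301.

344301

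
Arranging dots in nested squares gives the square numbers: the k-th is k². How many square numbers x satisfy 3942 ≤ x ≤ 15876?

64

The n-th square number is n².
Smallest index with value ≥ 3942: n = 63 (giving 3969).
Largest index with value ≤ 15876: n = 126 (giving 15876).
Indices 63 through 126: 64 terms.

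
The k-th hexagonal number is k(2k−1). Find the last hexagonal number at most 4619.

4560

Solve n(2n−1) ≤ 4619 for integer n.
n = 48 gives 4560 ≤ 4619, while n = 49 gives 4753 > 4619; so the answer is 4560.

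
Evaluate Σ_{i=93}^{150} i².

Σ_{i=93}^{150} i² = 1136275 − 263810 = 872465.

872465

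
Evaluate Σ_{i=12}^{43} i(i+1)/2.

13904

Σ i(i+1)/2 = (Σi² + Σi) / 2 over i = 12..43.
Σi = 946 − 66 = 880 and Σi² = 27434 − 506 = 26928.
(1·26928 + 1·880) / 2 = 27808/2 = 13904.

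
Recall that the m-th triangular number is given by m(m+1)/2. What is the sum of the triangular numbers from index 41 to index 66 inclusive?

38636

Σ i(i+1)/2 = (Σi² + Σi) / 2 over i = 41..66.
Σi = 2211 − 820 = 1391 and Σi² = 98021 − 22140 = 75881.
(1·75881 + 1·1391) / 2 = 77272/2 = 38636.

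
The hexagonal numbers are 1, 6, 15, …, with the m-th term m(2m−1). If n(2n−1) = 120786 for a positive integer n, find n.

Set n(2n−1) = 120786, giving 2n² − n − 120786 = 0.
So n = (1 + 983) / 4 = 984/4 = 246.
Check: 246·(2·246 − 1) = 120786. ✓

246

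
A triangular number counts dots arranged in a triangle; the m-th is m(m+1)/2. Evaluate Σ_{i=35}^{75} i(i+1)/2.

66010

Σ i(i+1)/2 = (Σi² + Σi) / 2 over i = 35..75.
Σi = 2850 − 595 = 2255 and Σi² = 143450 − 13685 = 129765.
(1·129765 + 1·2255) / 2 = 132020/2 = 66010.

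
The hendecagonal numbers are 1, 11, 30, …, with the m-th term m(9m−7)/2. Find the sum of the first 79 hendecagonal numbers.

742600

Σ i(9i−7)/2 = (9Σi² − 7Σi) / 2 over i = 1..79.
Σi = 3160 and Σi² = 167480.
(9·167480 − 7·3160) / 2 = 1485200/2 = 742600.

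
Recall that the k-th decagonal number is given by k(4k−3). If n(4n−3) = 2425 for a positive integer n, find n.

25

Set n(4n−3) = 2425, giving 4n² − 3n − 2425 = 0.
The discriminant is 9 + 16·2425 = 38809, and √38809 = 197.
So n = (3 + 197) / 8 = 200/8 = 25.
Check: 25·(4·25 − 3) = 2425. ✓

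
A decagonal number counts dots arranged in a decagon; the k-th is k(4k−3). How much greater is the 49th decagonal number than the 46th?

1131

49·(4·49 − 3) = 9457 and 46·(4·46 − 3) = 8326.
Difference: 9457 − 8326 = 1131.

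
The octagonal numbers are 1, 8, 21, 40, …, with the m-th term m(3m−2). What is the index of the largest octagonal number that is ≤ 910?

Solve n(3n−2) ≤ 910 for integer n.
n = 17 gives 833 ≤ 910, while n = 18 gives 936 > 910; so the answer is index 17.

17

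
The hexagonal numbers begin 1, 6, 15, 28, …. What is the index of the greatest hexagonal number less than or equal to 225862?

336

Solve n(2n−1) ≤ 225862 for integer n.
n = 336 gives 225456 ≤ 225862, while n = 337 gives 226801 > 225862; so the answer is index 336.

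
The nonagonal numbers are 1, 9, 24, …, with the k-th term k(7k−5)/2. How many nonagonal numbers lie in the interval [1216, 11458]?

The n-th nonagonal number is n(7n−5)/2.
Smallest index with value ≥ 1216: n = 19 (giving 1216).
Largest index with value ≤ 11458: n = 57 (giving 11229).
Indices 19 through 57: 39 terms.

39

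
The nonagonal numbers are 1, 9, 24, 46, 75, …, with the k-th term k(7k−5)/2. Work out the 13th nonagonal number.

The 13th nonagonal number is n(7n−5)/2 with n = 13.
13·(7·13 − 5)/2 = 13·86/2 = 13·43 = 559.

559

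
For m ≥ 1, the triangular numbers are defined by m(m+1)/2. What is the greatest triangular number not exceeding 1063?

Solve n(n+1)/2 ≤ 1063 for integer n.
n = 45 gives 1035 ≤ 1063, while n = 46 gives 1081 > 1063; so the answer is 1035.

1035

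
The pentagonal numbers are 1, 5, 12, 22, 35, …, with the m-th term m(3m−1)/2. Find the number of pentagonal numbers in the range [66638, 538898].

389

The n-th pentagonal number is n(3n−1)/2.
Smallest index with value ≥ 66638: n = 211 (giving 66676).
Largest index with value ≤ 538898: n = 599 (giving 537902).
Indices 211 through 599: 389 terms.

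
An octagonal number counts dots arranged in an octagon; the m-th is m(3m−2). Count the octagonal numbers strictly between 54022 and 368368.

216

The n-th octagonal number is n(3n−2).
Smallest index with value > 54022: n = 135 (giving 54405).
Largest index with value < 368368: n = 350 (giving 366800).
Indices 135 through 350: 216 terms.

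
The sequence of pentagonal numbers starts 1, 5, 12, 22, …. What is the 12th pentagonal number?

210

12·(3·12 − 1)/2 = 12·35/2 = 210.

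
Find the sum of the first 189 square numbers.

2268315

Σ_{i=1}^{189} i² = 189·190·379/6 = 2268315.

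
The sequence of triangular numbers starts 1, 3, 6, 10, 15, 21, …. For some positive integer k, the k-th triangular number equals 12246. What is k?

Set n(n+1)/2 = 12246, giving n² + n − 24492 = 0.
So n = (-1 + 313) / 2 = 312/2 = 156.

156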